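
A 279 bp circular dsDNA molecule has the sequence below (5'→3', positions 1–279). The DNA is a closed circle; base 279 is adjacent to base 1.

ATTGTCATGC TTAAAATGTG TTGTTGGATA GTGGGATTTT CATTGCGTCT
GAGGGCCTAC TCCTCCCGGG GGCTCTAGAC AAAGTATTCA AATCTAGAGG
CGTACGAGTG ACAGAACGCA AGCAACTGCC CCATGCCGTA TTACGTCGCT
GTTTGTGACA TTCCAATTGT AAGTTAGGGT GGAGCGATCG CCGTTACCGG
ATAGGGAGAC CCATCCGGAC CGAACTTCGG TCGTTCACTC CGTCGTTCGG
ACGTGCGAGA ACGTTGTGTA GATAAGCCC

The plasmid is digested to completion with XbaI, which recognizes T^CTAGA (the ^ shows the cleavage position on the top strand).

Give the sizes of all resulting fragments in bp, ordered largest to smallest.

260, 19 bp

XbaI sites (TCTAGA) start at positions 74, 93.
XbaI cuts after the first base of each site, so after positions 74, 93.
Circular molecule, 2 cuts → 2 fragments:
  75–93 → 19 bp
  94–279 then 1–74 → 186 + 74 = 260 bp
Sorted largest to smallest: 260, 19 bp.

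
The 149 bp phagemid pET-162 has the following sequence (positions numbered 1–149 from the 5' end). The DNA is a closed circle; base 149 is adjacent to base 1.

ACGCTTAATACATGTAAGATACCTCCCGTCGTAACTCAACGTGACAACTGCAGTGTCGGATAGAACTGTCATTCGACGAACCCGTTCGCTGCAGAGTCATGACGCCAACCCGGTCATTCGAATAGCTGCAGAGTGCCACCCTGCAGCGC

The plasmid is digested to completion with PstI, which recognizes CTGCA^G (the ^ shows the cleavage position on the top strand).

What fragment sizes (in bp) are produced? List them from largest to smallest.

56, 41, 37, 15 bp

PstI sites (CTGCAG) start at positions 48, 89, 126, 141.
PstI cuts after base 5 of each site (before the last base), so after positions 52, 93, 130, 145.
Circular molecule, 4 cuts → 4 fragments:
  53–93 → 41 bp
  94–130 → 37 bp
  131–145 → 15 bp
  146–149 then 1–52 → 4 + 52 = 56 bp
Sorted largest to smallest: 56, 41, 37, 15 bp.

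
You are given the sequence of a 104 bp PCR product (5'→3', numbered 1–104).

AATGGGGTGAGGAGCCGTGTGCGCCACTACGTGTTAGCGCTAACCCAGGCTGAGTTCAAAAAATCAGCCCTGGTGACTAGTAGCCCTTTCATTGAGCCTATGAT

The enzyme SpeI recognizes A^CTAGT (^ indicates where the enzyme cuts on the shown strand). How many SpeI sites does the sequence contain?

1

ACTAGT occurs starting at position 76.
SpeI cuts at 1 site.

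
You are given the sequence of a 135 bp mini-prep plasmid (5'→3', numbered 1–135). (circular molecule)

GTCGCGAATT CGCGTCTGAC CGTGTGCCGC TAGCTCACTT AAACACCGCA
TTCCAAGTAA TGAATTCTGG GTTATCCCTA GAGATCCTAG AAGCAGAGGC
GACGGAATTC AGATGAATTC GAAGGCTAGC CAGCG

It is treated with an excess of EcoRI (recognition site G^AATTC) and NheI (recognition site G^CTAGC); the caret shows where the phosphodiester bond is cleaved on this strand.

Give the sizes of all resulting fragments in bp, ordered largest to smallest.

EcoRI sites (GAATTC) start at positions 6, 62, 105, 115.
EcoRI cuts after the first base of each site, so after positions 6, 62, 105, 115.
NheI sites (GCTAGC) start at positions 29, 125.
NheI cuts after the first base of each site, so after positions 29, 125.
Combined cut positions: 6, 29, 62, 105, 115, 125.
Circular molecule, 6 cuts → 6 fragments:
  7–29 → 23 bp
  30–62 → 33 bp
  63–105 → 43 bp
  106–115 → 10 bp
  116–125 → 10 bp
  126–135 then 1–6 → 10 + 6 = 16 bp
Sorted largest to smallest: 43, 33, 23, 16, 10, 10 bp.

43, 33, 23, 16, 10, 10 bp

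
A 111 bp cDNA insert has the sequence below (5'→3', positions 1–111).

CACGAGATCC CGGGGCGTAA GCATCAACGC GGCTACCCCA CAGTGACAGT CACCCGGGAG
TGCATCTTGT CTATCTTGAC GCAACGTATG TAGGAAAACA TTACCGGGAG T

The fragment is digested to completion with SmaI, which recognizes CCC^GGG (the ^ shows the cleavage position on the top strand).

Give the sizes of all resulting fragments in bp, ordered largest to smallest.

56, 44, 11 bp

SmaI sites (CCCGGG) start at positions 9, 53.
SmaI cuts after base 3 of each site, so after positions 11, 55.
Linear molecule, 2 cuts → 3 fragments:
  1–11 → 11 bp
  12–55 → 44 bp
  56–111 → 56 bp
Sorted largest to smallest: 56, 44, 11 bp.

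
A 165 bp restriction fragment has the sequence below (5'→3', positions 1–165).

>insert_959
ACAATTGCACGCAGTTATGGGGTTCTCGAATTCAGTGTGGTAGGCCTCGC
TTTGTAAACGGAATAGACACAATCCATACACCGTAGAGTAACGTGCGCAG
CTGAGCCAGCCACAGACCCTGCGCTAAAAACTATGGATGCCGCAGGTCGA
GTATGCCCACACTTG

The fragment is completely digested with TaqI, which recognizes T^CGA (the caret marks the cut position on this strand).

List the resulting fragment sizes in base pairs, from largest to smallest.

TaqI sites (TCGA) start at positions 26, 147.
TaqI cuts after the first base of each site, so after positions 26, 147.
Linear molecule, 2 cuts → 3 fragments:
  1–26 → 26 bp
  27–147 → 121 bp
  148–165 → 18 bp
Sorted largest to smallest: 121, 26, 18 bp.

121, 26, 18 bp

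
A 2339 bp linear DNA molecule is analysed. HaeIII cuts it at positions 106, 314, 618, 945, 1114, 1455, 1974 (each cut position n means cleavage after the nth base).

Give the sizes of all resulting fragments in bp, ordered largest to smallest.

Linear molecule, 7 cuts → 8 fragments:
  106 − 0 = 106 bp
  314 − 106 = 208 bp
  618 − 314 = 304 bp
  945 − 618 = 327 bp
  1114 − 945 = 169 bp
  1455 − 1114 = 341 bp
  1974 − 1455 = 519 bp
  2339 − 1974 = 365 bp
Sorted largest to smallest: 519, 365, 341, 327, 304, 208, 169, 106 bp.

519, 365, 341, 327, 304, 208, 169, 106 bp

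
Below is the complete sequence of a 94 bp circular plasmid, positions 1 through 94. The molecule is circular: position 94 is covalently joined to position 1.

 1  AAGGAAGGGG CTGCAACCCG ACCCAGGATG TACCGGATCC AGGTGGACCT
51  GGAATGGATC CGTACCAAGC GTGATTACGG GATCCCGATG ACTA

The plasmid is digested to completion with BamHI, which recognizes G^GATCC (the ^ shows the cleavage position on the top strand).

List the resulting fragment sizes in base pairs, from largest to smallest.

BamHI sites (GGATCC) start at positions 35, 56, 80.
BamHI cuts after the first base of each site, so after positions 35, 56, 80.
Circular molecule, 3 cuts → 3 fragments:
  36–56 → 21 bp
  57–80 → 24 bp
  81–94 then 1–35 → 14 + 35 = 49 bp
Sorted largest to smallest: 49, 24, 21 bp.

49, 24, 21 bp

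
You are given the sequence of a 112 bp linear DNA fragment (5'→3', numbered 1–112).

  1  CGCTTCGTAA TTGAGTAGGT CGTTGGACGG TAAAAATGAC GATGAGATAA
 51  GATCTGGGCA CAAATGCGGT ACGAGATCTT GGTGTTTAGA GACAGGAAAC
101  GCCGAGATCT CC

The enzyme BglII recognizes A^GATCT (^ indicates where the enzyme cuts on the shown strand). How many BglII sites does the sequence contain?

AGATCT occurs starting at positions 50, 74, 105.
BglII cuts at 3 sites.

3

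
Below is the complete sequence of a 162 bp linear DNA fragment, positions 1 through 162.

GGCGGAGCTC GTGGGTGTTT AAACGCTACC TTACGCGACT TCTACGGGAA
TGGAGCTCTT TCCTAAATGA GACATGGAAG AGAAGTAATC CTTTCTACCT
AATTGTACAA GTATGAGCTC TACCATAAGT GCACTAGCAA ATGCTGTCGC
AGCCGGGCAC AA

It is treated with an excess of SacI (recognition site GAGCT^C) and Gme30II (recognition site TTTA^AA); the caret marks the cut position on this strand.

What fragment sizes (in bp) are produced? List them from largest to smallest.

62, 43, 36, 12, 9 bp

SacI sites (GAGCTC) start at positions 5, 53, 115.
SacI cuts after base 5 of each site (before the last base), so after positions 9, 57, 119.
The Gme30II site (TTTAAA) starts at position 18.
Gme30II cuts after base 4 of each site, so after position 21.
Combined cut positions: 9, 21, 57, 119.
Linear molecule, 4 cuts → 5 fragments:
  1–9 → 9 bp
  10–21 → 12 bp
  22–57 → 36 bp
  58–119 → 62 bp
  120–162 → 43 bp
Sorted largest to smallest: 62, 43, 36, 12, 9 bp.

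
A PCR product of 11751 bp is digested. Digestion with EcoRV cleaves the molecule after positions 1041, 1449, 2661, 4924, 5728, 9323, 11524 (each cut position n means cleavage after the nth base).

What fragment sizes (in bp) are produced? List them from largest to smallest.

Linear molecule, 7 cuts → 8 fragments:
  1041 − 0 = 1041 bp
  1449 − 1041 = 408 bp
  2661 − 1449 = 1212 bp
  4924 − 2661 = 2263 bp
  5728 − 4924 = 804 bp
  9323 − 5728 = 3595 bp
  11524 − 9323 = 2201 bp
  11751 − 11524 = 227 bp
Sorted largest to smallest: 3595, 2263, 2201, 1212, 1041, 804, 408, 227 bp.

3595, 2263, 2201, 1212, 1041, 804, 408, 227 bp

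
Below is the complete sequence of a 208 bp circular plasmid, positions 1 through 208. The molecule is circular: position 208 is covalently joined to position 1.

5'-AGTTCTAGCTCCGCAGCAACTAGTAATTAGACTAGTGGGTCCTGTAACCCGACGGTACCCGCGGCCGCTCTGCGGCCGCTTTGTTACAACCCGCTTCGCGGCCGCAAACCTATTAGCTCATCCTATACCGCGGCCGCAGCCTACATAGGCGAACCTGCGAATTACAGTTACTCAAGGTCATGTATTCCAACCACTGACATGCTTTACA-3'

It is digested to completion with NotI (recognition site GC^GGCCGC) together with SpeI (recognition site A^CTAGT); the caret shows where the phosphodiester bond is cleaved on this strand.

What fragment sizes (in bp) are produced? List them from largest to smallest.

96, 32, 31, 26, 12, 11 bp

NotI sites (GCGGCCGC) start at positions 61, 72, 98, 130.
NotI cuts after base 2 of each site, so after positions 62, 73, 99, 131.
SpeI sites (ACTAGT) start at positions 19, 31.
SpeI cuts after the first base of each site, so after positions 19, 31.
Combined cut positions: 19, 31, 62, 73, 99, 131.
Circular molecule, 6 cuts → 6 fragments:
  20–31 → 12 bp
  32–62 → 31 bp
  63–73 → 11 bp
  74–99 → 26 bp
  100–131 → 32 bp
  132–208 then 1–19 → 77 + 19 = 96 bp
Sorted largest to smallest: 96, 32, 31, 26, 12, 11 bp.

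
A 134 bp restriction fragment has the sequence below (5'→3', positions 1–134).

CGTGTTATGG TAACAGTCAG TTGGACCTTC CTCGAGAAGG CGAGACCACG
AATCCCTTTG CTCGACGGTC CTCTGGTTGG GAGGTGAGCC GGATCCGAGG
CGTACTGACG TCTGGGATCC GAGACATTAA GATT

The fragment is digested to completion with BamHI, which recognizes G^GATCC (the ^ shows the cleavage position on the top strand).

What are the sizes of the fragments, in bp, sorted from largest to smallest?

91, 24, 19 bp

BamHI sites (GGATCC) start at positions 91, 115.
BamHI cuts after the first base of each site, so after positions 91, 115.
Linear molecule, 2 cuts → 3 fragments:
  1–91 → 91 bp
  92–115 → 24 bp
  116–134 → 19 bp
Sorted largest to smallest: 91, 24, 19 bp.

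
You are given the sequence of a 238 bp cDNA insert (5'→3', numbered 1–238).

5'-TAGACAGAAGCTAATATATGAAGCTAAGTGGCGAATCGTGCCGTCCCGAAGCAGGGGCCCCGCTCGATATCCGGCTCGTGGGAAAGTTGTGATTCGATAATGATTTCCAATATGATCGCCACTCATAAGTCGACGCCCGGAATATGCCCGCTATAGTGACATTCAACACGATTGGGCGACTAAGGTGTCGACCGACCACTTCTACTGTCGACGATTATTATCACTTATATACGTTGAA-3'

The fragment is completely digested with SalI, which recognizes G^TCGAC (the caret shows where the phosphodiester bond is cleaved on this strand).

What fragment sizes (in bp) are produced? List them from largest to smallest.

SalI sites (GTCGAC) start at positions 129, 187, 207.
SalI cuts after the first base of each site, so after positions 129, 187, 207.
Linear molecule, 3 cuts → 4 fragments:
  1–129 → 129 bp
  130–187 → 58 bp
  188–207 → 20 bp
  208–238 → 31 bp
Sorted largest to smallest: 129, 58, 31, 20 bp.

129, 58, 31, 20 bp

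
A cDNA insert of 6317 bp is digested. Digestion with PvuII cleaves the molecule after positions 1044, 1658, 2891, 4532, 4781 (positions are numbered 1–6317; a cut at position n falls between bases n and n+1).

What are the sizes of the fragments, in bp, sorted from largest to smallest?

Linear molecule, 5 cuts → 6 fragments:
  1044 − 0 = 1044 bp
  1658 − 1044 = 614 bp
  2891 − 1658 = 1233 bp
  4532 − 2891 = 1641 bp
  4781 − 4532 = 249 bp
  6317 − 4781 = 1536 bp
Sorted largest to smallest: 1641, 1536, 1233, 1044, 614, 249 bp.

1641, 1536, 1233, 1044, 614, 249 bp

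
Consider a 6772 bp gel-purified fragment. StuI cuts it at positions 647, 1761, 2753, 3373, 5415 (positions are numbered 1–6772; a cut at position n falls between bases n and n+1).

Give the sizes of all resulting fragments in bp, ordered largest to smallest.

2042, 1357, 1114, 992, 647, 620 bp

Linear molecule, 5 cuts → 6 fragments:
  647 − 0 = 647 bp
  1761 − 647 = 1114 bp
  2753 − 1761 = 992 bp
  3373 − 2753 = 620 bp
  5415 − 3373 = 2042 bp
  6772 − 5415 = 1357 bp
Sorted largest to smallest: 2042, 1357, 1114, 992, 647, 620 bp.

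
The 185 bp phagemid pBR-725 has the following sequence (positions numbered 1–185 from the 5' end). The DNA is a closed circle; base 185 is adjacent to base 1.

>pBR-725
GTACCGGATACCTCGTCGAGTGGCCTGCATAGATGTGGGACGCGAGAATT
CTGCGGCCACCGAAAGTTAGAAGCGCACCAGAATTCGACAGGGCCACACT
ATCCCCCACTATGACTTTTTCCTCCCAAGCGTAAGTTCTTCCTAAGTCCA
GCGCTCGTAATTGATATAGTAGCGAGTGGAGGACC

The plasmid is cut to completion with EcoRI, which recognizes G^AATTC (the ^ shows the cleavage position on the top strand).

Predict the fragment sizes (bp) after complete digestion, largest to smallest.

150, 35 bp

EcoRI sites (GAATTC) start at positions 46, 81.
EcoRI cuts after the first base of each site, so after positions 46, 81.
Circular molecule, 2 cuts → 2 fragments:
  47–81 → 35 bp
  82–185 then 1–46 → 104 + 46 = 150 bp
Sorted largest to smallest: 150, 35 bp.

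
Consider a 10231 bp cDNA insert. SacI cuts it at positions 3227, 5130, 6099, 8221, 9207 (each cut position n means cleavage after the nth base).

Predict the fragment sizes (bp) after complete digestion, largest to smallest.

3227, 2122, 1903, 1024, 986, 969 bp

Linear molecule, 5 cuts → 6 fragments:
  3227 − 0 = 3227 bp
  5130 − 3227 = 1903 bp
  6099 − 5130 = 969 bp
  8221 − 6099 = 2122 bp
  9207 − 8221 = 986 bp
  10231 − 9207 = 1024 bp
Sorted largest to smallest: 3227, 2122, 1903, 1024, 986, 969 bp.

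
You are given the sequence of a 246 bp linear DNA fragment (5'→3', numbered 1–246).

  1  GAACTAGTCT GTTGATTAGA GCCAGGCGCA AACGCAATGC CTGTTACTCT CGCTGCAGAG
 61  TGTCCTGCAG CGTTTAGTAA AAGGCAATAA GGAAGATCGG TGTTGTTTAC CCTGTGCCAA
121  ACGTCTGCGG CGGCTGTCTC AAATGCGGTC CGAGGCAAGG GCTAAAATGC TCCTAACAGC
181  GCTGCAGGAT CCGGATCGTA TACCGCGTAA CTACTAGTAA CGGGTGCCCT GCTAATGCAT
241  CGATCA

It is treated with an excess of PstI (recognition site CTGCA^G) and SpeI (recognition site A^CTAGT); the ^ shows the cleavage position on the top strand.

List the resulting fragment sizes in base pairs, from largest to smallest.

PstI sites (CTGCAG) start at positions 53, 65, 182.
PstI cuts after base 5 of each site (before the last base), so after positions 57, 69, 186.
SpeI sites (ACTAGT) start at positions 3, 213.
SpeI cuts after the first base of each site, so after positions 3, 213.
Combined cut positions: 3, 57, 69, 186, 213.
Linear molecule, 5 cuts → 6 fragments:
  1–3 → 3 bp
  4–57 → 54 bp
  58–69 → 12 bp
  70–186 → 117 bp
  187–213 → 27 bp
  214–246 → 33 bp
Sorted largest to smallest: 117, 54, 33, 27, 12, 3 bp.

117, 54, 33, 27, 12, 3 bp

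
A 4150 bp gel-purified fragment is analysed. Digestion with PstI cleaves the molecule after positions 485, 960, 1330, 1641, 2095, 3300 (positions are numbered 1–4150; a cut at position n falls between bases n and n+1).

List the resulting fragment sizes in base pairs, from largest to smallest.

Linear molecule, 6 cuts → 7 fragments:
  485 − 0 = 485 bp
  960 − 485 = 475 bp
  1330 − 960 = 370 bp
  1641 − 1330 = 311 bp
  2095 − 1641 = 454 bp
  3300 − 2095 = 1205 bp
  4150 − 3300 = 850 bp
Sorted largest to smallest: 1205, 850, 485, 475, 454, 370, 311 bp.

1205, 850, 485, 475, 454, 370, 311 bp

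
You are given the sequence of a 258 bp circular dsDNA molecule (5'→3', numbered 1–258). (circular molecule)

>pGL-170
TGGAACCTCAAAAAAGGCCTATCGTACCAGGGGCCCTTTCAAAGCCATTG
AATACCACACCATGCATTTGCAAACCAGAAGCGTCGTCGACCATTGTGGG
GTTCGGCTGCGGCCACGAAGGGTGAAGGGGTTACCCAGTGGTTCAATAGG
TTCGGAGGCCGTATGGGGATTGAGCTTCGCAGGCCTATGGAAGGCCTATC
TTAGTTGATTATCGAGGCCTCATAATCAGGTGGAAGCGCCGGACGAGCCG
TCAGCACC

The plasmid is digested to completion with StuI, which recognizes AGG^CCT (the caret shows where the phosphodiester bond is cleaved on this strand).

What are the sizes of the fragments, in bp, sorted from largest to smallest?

StuI sites (AGGCCT) start at positions 15, 181, 192, 215.
StuI cuts after base 3 of each site, so after positions 17, 183, 194, 217.
Circular molecule, 4 cuts → 4 fragments:
  18–183 → 166 bp
  184–194 → 11 bp
  195–217 → 23 bp
  218–258 then 1–17 → 41 + 17 = 58 bp
Sorted largest to smallest: 166, 58, 23, 11 bp.

166, 58, 23, 11 bp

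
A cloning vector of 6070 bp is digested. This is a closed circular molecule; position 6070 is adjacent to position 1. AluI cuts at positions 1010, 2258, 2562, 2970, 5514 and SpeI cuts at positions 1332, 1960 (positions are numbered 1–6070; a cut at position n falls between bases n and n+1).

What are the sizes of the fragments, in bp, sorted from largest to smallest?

2544, 1566, 628, 408, 322, 304, 298 bp

Combined cut positions (sorted): 1010, 1332, 1960, 2258, 2562, 2970, 5514.
Circular molecule, 7 cuts → 7 fragments:
  1332 − 1010 = 322 bp
  1960 − 1332 = 628 bp
  2258 − 1960 = 298 bp
  2562 − 2258 = 304 bp
  2970 − 2562 = 408 bp
  5514 − 2970 = 2544 bp
  wrap: 6070 − 5514 + 1010 = 1566 bp
Sorted largest to smallest: 2544, 1566, 628, 408, 322, 304, 298 bp.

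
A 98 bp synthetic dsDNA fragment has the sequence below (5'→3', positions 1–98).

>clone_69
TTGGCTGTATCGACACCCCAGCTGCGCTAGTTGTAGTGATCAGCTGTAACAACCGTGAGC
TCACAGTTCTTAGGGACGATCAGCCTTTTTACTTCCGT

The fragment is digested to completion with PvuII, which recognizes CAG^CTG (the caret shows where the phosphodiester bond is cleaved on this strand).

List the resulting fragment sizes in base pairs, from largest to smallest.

PvuII sites (CAGCTG) start at positions 19, 41.
PvuII cuts after base 3 of each site, so after positions 21, 43.
Linear molecule, 2 cuts → 3 fragments:
  1–21 → 21 bp
  22–43 → 22 bp
  44–98 → 55 bp
Sorted largest to smallest: 55, 22, 21 bp.

55, 22, 21 bp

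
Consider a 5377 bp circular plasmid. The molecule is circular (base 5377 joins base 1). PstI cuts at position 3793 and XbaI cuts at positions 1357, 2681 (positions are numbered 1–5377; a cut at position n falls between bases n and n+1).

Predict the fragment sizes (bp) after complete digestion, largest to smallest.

2941, 1324, 1112 bp

Combined cut positions (sorted): 1357, 2681, 3793.
Circular molecule, 3 cuts → 3 fragments:
  2681 − 1357 = 1324 bp
  3793 − 2681 = 1112 bp
  wrap: 5377 − 3793 + 1357 = 2941 bp
Sorted largest to smallest: 2941, 1324, 1112 bp.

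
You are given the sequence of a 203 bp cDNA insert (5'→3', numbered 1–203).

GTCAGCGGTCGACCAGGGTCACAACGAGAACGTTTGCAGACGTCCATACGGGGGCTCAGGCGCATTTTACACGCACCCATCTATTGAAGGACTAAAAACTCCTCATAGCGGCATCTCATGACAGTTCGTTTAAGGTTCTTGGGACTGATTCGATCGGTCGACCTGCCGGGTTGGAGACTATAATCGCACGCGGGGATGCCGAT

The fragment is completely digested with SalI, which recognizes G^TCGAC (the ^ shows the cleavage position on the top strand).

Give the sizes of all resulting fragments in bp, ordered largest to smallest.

149, 46, 8 bp

SalI sites (GTCGAC) start at positions 8, 157.
SalI cuts after the first base of each site, so after positions 8, 157.
Linear molecule, 2 cuts → 3 fragments:
  1–8 → 8 bp
  9–157 → 149 bp
  158–203 → 46 bp
Sorted largest to smallest: 149, 46, 8 bp.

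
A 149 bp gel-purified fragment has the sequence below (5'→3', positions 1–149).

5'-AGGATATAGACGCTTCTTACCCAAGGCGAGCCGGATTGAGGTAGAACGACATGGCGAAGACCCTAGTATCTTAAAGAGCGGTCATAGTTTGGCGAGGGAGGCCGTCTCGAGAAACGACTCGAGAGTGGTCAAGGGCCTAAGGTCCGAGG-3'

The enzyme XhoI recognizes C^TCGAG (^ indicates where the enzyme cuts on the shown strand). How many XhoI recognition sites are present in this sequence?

CTCGAG occurs starting at positions 106, 118.
XhoI cuts at 2 sites.

2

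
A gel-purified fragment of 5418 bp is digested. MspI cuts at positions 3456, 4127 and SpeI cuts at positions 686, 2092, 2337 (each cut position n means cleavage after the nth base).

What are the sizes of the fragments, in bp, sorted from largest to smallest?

Combined cut positions (sorted): 686, 2092, 2337, 3456, 4127.
Linear molecule, 5 cuts → 6 fragments:
  686 − 0 = 686 bp
  2092 − 686 = 1406 bp
  2337 − 2092 = 245 bp
  3456 − 2337 = 1119 bp
  4127 − 3456 = 671 bp
  5418 − 4127 = 1291 bp
Sorted largest to smallest: 1406, 1291, 1119, 686, 671, 245 bp.

1406, 1291, 1119, 686, 671, 245 bp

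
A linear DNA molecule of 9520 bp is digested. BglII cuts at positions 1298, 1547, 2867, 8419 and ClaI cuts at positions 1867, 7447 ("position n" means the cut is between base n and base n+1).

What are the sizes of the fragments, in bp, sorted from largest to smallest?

Combined cut positions (sorted): 1298, 1547, 1867, 2867, 7447, 8419.
Linear molecule, 6 cuts → 7 fragments:
  1298 − 0 = 1298 bp
  1547 − 1298 = 249 bp
  1867 − 1547 = 320 bp
  2867 − 1867 = 1000 bp
  7447 − 2867 = 4580 bp
  8419 − 7447 = 972 bp
  9520 − 8419 = 1101 bp
Sorted largest to smallest: 4580, 1298, 1101, 1000, 972, 320, 249 bp.

4580, 1298, 1101, 1000, 972, 320, 249 bp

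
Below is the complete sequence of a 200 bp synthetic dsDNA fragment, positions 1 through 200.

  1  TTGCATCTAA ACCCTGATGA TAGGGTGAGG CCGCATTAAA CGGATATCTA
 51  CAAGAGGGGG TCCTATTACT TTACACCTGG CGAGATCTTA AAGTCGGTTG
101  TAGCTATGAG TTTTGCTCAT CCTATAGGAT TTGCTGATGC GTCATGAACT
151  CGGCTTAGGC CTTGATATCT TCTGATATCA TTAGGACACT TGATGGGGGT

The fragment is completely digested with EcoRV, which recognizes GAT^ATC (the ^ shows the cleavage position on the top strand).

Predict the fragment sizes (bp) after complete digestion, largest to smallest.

EcoRV sites (GATATC) start at positions 43, 164, 174.
EcoRV cuts after base 3 of each site, so after positions 45, 166, 176.
Linear molecule, 3 cuts → 4 fragments:
  1–45 → 45 bp
  46–166 → 121 bp
  167–176 → 10 bp
  177–200 → 24 bp
Sorted largest to smallest: 121, 45, 24, 10 bp.

121, 45, 24, 10 bp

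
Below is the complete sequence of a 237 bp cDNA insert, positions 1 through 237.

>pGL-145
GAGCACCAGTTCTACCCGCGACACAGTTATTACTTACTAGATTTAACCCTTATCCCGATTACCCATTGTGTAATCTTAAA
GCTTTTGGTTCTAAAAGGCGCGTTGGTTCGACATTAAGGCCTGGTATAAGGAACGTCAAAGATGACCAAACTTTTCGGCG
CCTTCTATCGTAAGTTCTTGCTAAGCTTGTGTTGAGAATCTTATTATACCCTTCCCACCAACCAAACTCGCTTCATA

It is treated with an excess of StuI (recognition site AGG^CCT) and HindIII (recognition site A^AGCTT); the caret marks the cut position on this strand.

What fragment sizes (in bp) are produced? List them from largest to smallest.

79, 64, 54, 40 bp

The StuI site (AGGCCT) starts at position 117.
StuI cuts after base 3 of each site, so after position 119.
HindIII sites (AAGCTT) start at positions 79, 183.
HindIII cuts after the first base of each site, so after positions 79, 183.
Combined cut positions: 79, 119, 183.
Linear molecule, 3 cuts → 4 fragments:
  1–79 → 79 bp
  80–119 → 40 bp
  120–183 → 64 bp
  184–237 → 54 bp
Sorted largest to smallest: 79, 64, 54, 40 bp.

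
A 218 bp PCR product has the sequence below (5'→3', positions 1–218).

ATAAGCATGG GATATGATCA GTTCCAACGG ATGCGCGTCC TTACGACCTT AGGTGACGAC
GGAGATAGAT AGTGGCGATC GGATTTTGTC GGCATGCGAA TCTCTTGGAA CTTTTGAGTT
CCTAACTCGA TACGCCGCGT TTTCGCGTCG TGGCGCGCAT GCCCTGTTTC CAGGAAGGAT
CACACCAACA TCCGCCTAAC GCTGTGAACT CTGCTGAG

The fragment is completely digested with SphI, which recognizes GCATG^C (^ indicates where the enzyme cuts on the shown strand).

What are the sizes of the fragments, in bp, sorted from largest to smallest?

SphI sites (GCATGC) start at positions 92, 157.
SphI cuts after base 5 of each site (before the last base), so after positions 96, 161.
Linear molecule, 2 cuts → 3 fragments:
  1–96 → 96 bp
  97–161 → 65 bp
  162–218 → 57 bp
Sorted largest to smallest: 96, 65, 57 bp.

96, 65, 57 bp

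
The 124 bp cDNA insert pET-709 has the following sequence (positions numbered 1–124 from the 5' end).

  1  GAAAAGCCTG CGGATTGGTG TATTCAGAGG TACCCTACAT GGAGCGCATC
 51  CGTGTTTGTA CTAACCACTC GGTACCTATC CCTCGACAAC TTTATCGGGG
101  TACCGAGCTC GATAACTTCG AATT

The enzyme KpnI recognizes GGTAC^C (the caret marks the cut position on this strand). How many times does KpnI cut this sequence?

GGTACC occurs starting at positions 29, 71, 99.
KpnI cuts at 3 sites.

3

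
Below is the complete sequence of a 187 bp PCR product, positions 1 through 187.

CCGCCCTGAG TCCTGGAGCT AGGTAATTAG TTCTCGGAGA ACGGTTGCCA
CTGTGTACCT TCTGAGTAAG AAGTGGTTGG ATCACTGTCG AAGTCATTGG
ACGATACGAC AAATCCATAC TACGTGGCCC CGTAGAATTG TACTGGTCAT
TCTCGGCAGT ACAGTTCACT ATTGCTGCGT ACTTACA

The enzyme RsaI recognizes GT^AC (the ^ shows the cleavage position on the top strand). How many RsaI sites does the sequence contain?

4

GTAC occurs starting at positions 55, 140, 159, 179.
RsaI cuts at 4 sites.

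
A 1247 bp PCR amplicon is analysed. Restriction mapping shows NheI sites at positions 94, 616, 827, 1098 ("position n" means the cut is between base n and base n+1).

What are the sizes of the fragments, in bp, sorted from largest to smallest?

Linear molecule, 4 cuts → 5 fragments:
  94 − 0 = 94 bp
  616 − 94 = 522 bp
  827 − 616 = 211 bp
  1098 − 827 = 271 bp
  1247 − 1098 = 149 bp
Sorted largest to smallest: 522, 271, 211, 149, 94 bp.

522, 271, 211, 149, 94 bp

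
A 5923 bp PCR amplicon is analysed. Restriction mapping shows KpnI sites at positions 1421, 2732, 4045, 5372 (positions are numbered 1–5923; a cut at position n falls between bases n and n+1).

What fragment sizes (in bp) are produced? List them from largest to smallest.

Linear molecule, 4 cuts → 5 fragments:
  1421 − 0 = 1421 bp
  2732 − 1421 = 1311 bp
  4045 − 2732 = 1313 bp
  5372 − 4045 = 1327 bp
  5923 − 5372 = 551 bp
Sorted largest to smallest: 1421, 1327, 1313, 1311, 551 bp.

1421, 1327, 1313, 1311, 551 bp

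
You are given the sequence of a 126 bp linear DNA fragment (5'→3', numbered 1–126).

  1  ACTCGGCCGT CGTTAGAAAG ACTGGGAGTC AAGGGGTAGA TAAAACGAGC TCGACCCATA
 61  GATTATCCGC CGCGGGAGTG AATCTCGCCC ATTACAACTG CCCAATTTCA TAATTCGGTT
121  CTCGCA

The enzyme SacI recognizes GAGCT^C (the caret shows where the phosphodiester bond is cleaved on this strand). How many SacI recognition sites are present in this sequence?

GAGCTC occurs starting at position 47.
SacI cuts at 1 site.

1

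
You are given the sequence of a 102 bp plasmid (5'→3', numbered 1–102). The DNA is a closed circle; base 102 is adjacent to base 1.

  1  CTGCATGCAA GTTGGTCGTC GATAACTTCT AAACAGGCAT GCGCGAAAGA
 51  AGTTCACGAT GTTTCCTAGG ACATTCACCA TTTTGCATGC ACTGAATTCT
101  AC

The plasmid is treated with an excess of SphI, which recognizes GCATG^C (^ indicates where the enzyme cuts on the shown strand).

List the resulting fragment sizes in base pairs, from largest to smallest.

SphI sites (GCATGC) start at positions 3, 37, 85.
SphI cuts after base 5 of each site (before the last base), so after positions 7, 41, 89.
Circular molecule, 3 cuts → 3 fragments:
  8–41 → 34 bp
  42–89 → 48 bp
  90–102 then 1–7 → 13 + 7 = 20 bp
Sorted largest to smallest: 48, 34, 20 bp.

48, 34, 20 bp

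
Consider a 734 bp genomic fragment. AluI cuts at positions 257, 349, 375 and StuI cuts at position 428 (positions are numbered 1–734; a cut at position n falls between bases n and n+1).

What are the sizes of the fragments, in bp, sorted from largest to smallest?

Combined cut positions (sorted): 257, 349, 375, 428.
Linear molecule, 4 cuts → 5 fragments:
  257 − 0 = 257 bp
  349 − 257 = 92 bp
  375 − 349 = 26 bp
  428 − 375 = 53 bp
  734 − 428 = 306 bp
Sorted largest to smallest: 306, 257, 92, 53, 26 bp.

306, 257, 92, 53, 26 bp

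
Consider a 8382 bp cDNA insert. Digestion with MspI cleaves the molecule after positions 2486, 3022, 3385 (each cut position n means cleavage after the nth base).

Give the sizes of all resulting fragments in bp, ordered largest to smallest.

4997, 2486, 536, 363 bp

Linear molecule, 3 cuts → 4 fragments:
  2486 − 0 = 2486 bp
  3022 − 2486 = 536 bp
  3385 − 3022 = 363 bp
  8382 − 3385 = 4997 bp
Sorted largest to smallest: 4997, 2486, 536, 363 bp.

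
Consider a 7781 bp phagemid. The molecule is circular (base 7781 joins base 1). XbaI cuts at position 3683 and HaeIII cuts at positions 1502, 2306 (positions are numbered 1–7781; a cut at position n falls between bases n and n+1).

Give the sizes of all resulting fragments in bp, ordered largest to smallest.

5600, 1377, 804 bp

Combined cut positions (sorted): 1502, 2306, 3683.
Circular molecule, 3 cuts → 3 fragments:
  2306 − 1502 = 804 bp
  3683 − 2306 = 1377 bp
  wrap: 7781 − 3683 + 1502 = 5600 bp
Sorted largest to smallest: 5600, 1377, 804 bp.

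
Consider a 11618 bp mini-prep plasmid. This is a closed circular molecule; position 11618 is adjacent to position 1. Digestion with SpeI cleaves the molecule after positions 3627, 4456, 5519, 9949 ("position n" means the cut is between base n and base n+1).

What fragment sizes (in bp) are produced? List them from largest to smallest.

5296, 4430, 1063, 829 bp

Circular molecule, 4 cuts → 4 fragments:
  4456 − 3627 = 829 bp
  5519 − 4456 = 1063 bp
  9949 − 5519 = 4430 bp
  wrap: 11618 − 9949 + 3627 = 5296 bp
Sorted largest to smallest: 5296, 4430, 1063, 829 bp.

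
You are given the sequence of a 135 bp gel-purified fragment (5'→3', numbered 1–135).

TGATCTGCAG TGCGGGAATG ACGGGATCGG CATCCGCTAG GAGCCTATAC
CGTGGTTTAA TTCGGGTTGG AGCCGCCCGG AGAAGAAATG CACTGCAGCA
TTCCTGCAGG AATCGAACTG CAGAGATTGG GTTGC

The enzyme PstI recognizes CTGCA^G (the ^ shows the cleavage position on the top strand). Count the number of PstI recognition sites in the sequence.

CTGCAG occurs starting at positions 5, 93, 104, 118.
PstI cuts at 4 sites.

4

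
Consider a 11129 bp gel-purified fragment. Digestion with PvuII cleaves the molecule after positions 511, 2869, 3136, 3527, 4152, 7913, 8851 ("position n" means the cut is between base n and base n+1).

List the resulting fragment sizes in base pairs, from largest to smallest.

3761, 2358, 2278, 938, 625, 511, 391, 267 bp

Linear molecule, 7 cuts → 8 fragments:
  511 − 0 = 511 bp
  2869 − 511 = 2358 bp
  3136 − 2869 = 267 bp
  3527 − 3136 = 391 bp
  4152 − 3527 = 625 bp
  7913 − 4152 = 3761 bp
  8851 − 7913 = 938 bp
  11129 − 8851 = 2278 bp
Sorted largest to smallest: 3761, 2358, 2278, 938, 625, 511, 391, 267 bp.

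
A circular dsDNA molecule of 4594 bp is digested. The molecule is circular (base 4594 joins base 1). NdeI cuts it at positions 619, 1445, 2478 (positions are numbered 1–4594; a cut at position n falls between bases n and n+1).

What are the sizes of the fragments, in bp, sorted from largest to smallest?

2735, 1033, 826 bp

Circular molecule, 3 cuts → 3 fragments:
  1445 − 619 = 826 bp
  2478 − 1445 = 1033 bp
  wrap: 4594 − 2478 + 619 = 2735 bp
Sorted largest to smallest: 2735, 1033, 826 bp.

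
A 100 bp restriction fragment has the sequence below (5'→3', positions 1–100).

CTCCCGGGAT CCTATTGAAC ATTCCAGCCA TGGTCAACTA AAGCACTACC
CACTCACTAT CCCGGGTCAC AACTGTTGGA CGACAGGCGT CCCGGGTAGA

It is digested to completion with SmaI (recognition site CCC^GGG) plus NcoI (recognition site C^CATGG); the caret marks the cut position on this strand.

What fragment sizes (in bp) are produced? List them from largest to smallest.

SmaI sites (CCCGGG) start at positions 3, 61, 91.
SmaI cuts after base 3 of each site, so after positions 5, 63, 93.
The NcoI site (CCATGG) starts at position 28.
NcoI cuts after the first base of each site, so after position 28.
Combined cut positions: 5, 28, 63, 93.
Linear molecule, 4 cuts → 5 fragments:
  1–5 → 5 bp
  6–28 → 23 bp
  29–63 → 35 bp
  64–93 → 30 bp
  94–100 → 7 bp
Sorted largest to smallest: 35, 30, 23, 7, 5 bp.

35, 30, 23, 7, 5 bp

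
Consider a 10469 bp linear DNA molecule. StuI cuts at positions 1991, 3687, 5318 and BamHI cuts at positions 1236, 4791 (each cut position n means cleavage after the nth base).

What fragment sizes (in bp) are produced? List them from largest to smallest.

Combined cut positions (sorted): 1236, 1991, 3687, 4791, 5318.
Linear molecule, 5 cuts → 6 fragments:
  1236 − 0 = 1236 bp
  1991 − 1236 = 755 bp
  3687 − 1991 = 1696 bp
  4791 − 3687 = 1104 bp
  5318 − 4791 = 527 bp
  10469 − 5318 = 5151 bp
Sorted largest to smallest: 5151, 1696, 1236, 1104, 755, 527 bp.

5151, 1696, 1236, 1104, 755, 527 bp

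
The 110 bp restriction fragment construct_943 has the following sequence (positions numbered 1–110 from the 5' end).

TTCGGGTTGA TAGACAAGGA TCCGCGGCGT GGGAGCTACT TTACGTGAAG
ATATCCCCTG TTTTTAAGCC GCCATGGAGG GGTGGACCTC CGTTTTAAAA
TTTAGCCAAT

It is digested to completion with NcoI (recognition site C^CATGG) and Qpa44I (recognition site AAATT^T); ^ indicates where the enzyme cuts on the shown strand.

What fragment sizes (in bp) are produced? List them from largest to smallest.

The NcoI site (CCATGG) starts at position 72.
NcoI cuts after the first base of each site, so after position 72.
The Qpa44I site (AAATTT) starts at position 98.
Qpa44I cuts after base 5 of each site (before the last base), so after position 102.
Combined cut positions: 72, 102.
Linear molecule, 2 cuts → 3 fragments:
  1–72 → 72 bp
  73–102 → 30 bp
  103–110 → 8 bp
Sorted largest to smallest: 72, 30, 8 bp.

72, 30, 8 bp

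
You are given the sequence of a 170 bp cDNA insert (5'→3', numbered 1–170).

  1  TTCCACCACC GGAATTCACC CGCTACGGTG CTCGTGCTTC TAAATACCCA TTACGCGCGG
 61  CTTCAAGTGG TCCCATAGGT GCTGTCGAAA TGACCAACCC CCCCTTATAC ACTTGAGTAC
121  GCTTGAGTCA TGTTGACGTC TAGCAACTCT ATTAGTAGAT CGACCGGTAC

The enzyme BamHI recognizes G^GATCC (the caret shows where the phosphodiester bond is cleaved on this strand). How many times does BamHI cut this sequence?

No occurrence of GGATCC is present in the sequence.
BamHI does not cut: 0 sites.

0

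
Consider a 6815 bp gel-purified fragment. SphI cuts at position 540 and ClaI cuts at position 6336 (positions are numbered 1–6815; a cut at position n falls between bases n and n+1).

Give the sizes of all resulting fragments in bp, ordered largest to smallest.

Combined cut positions (sorted): 540, 6336.
Linear molecule, 2 cuts → 3 fragments:
  540 − 0 = 540 bp
  6336 − 540 = 5796 bp
  6815 − 6336 = 479 bp
Sorted largest to smallest: 5796, 540, 479 bp.

5796, 540, 479 bp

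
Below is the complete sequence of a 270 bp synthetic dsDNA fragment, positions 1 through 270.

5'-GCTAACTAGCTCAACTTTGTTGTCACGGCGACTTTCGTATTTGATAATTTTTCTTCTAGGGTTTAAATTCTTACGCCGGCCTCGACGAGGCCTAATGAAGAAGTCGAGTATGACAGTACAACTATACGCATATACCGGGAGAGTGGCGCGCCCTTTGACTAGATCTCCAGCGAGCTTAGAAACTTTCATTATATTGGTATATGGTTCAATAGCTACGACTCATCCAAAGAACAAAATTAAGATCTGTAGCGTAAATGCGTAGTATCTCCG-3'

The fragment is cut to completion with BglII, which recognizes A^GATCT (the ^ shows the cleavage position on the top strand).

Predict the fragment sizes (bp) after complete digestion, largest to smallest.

BglII sites (AGATCT) start at positions 161, 240.
BglII cuts after the first base of each site, so after positions 161, 240.
Linear molecule, 2 cuts → 3 fragments:
  1–161 → 161 bp
  162–240 → 79 bp
  241–270 → 30 bp
Sorted largest to smallest: 161, 79, 30 bp.

161, 79, 30 bp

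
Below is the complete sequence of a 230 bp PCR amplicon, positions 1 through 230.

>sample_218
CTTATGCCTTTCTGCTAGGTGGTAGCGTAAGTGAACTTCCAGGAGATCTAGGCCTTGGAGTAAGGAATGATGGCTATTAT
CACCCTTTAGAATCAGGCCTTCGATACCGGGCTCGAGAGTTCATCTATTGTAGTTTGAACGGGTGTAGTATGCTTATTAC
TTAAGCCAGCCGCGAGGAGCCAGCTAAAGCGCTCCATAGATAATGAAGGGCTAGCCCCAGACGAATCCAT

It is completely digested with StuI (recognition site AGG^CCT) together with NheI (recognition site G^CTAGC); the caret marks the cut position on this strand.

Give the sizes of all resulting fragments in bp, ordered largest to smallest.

StuI sites (AGGCCT) start at positions 50, 95.
StuI cuts after base 3 of each site, so after positions 52, 97.
The NheI site (GCTAGC) starts at position 210.
NheI cuts after the first base of each site, so after position 210.
Combined cut positions: 52, 97, 210.
Linear molecule, 3 cuts → 4 fragments:
  1–52 → 52 bp
  53–97 → 45 bp
  98–210 → 113 bp
  211–230 → 20 bp
Sorted largest to smallest: 113, 52, 45, 20 bp.

113, 52, 45, 20 bp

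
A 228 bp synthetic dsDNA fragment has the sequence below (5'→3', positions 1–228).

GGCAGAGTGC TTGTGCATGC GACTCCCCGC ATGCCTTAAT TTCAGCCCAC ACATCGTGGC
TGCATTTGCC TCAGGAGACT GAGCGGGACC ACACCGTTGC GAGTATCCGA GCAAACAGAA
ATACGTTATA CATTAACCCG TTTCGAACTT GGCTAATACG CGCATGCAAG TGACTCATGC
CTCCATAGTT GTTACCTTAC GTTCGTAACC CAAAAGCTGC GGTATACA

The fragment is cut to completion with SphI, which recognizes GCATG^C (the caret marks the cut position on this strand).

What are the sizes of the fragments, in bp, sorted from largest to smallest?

SphI sites (GCATGC) start at positions 15, 29, 162.
SphI cuts after base 5 of each site (before the last base), so after positions 19, 33, 166.
Linear molecule, 3 cuts → 4 fragments:
  1–19 → 19 bp
  20–33 → 14 bp
  34–166 → 133 bp
  167–228 → 62 bp
Sorted largest to smallest: 133, 62, 19, 14 bp.

133, 62, 19, 14 bp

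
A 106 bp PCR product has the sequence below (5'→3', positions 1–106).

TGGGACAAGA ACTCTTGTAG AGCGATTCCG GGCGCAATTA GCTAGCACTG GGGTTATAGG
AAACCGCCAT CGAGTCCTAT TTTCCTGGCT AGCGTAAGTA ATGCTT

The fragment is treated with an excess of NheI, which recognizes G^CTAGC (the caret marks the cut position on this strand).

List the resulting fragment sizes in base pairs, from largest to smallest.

NheI sites (GCTAGC) start at positions 41, 88.
NheI cuts after the first base of each site, so after positions 41, 88.
Linear molecule, 2 cuts → 3 fragments:
  1–41 → 41 bp
  42–88 → 47 bp
  89–106 → 18 bp
Sorted largest to smallest: 47, 41, 18 bp.

47, 41, 18 bp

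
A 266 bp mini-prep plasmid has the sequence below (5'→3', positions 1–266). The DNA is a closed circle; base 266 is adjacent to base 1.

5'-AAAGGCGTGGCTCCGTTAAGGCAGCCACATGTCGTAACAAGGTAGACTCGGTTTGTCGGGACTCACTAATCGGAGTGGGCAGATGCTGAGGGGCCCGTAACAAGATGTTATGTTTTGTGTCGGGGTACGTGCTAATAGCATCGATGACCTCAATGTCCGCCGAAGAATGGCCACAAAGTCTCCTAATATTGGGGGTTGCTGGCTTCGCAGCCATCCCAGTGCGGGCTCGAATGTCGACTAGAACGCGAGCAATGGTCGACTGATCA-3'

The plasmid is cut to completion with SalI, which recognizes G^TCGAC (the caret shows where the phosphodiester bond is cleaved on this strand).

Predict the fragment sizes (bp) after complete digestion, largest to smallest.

SalI sites (GTCGAC) start at positions 233, 255.
SalI cuts after the first base of each site, so after positions 233, 255.
Circular molecule, 2 cuts → 2 fragments:
  234–255 → 22 bp
  256–266 then 1–233 → 11 + 233 = 244 bp
Sorted largest to smallest: 244, 22 bp.

244, 22 bp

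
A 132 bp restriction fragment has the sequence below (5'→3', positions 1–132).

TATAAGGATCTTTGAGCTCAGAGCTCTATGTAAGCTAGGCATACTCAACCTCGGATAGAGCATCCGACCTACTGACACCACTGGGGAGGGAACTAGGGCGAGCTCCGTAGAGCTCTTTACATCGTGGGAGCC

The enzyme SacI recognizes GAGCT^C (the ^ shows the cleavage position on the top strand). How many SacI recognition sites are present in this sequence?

4

GAGCTC occurs starting at positions 14, 21, 100, 110.
SacI cuts at 4 sites.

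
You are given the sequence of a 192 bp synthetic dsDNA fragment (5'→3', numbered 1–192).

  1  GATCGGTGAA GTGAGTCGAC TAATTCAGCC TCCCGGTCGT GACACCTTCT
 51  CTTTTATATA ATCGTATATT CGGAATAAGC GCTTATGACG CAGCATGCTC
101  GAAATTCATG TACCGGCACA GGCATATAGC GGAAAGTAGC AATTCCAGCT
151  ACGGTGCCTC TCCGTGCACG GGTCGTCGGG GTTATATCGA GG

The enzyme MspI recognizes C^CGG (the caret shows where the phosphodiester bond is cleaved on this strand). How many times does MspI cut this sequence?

CCGG occurs starting at positions 33, 113.
MspI cuts at 2 sites.

2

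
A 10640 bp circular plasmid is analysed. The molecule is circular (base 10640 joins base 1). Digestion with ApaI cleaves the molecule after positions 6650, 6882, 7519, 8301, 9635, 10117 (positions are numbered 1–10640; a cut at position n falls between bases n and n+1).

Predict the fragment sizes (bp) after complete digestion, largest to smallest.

7173, 1334, 782, 637, 482, 232 bp

Circular molecule, 6 cuts → 6 fragments:
  6882 − 6650 = 232 bp
  7519 − 6882 = 637 bp
  8301 − 7519 = 782 bp
  9635 − 8301 = 1334 bp
  10117 − 9635 = 482 bp
  wrap: 10640 − 10117 + 6650 = 7173 bp
Sorted largest to smallest: 7173, 1334, 782, 637, 482, 232 bp.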